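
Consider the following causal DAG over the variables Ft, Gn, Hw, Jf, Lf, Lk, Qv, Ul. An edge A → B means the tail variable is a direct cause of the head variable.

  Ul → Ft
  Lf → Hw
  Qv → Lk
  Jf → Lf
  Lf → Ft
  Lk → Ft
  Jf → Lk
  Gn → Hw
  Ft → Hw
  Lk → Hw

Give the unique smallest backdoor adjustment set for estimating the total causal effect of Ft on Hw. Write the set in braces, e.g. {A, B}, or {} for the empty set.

{Lf, Lk}

Variables eligible for adjustment (non-descendants of Ft, excluding Ft and Hw): {Gn, Jf, Lf, Lk, Qv, Ul}.
Backdoor paths from Ft to Hw:
  P1: Ft <- Lk <- Jf -> Lf -> Hw
  P2: Ft <- Lk -> Hw
  P3: Ft <- Lf <- Jf -> Lk -> Hw
  P4: Ft <- Lf -> Hw
The empty set is not sufficient: P1 (Ft <- Lk <- Jf -> Lf -> Hw) has no collider blocking it and no conditioned non-collider, so it is open.
Try {Lf, Lk}:
  P1: blocked at chain node Lk ∈ conditioning set.
  P2: blocked at fork node Lk ∈ conditioning set.
  P3: blocked at chain node Lf ∈ conditioning set.
  P4: blocked at fork node Lf ∈ conditioning set.
{Lf, Lk} contains no descendant of Ft and blocks every backdoor path.
Every element of {Lf, Lk} is needed (dropping Lf leaves P4 open; dropping Lk leaves P2 open), so no proper subset is valid.
Among all size-2 subsets of the eligible variables, only {Lf, Lk} blocks every backdoor path, so it is the unique smallest valid adjustment set.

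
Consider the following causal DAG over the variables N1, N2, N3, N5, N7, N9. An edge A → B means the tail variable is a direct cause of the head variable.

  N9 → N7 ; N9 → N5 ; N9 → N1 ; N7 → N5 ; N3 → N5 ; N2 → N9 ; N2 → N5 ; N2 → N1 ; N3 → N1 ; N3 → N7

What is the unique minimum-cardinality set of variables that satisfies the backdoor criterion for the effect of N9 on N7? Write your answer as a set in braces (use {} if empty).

{}

Variables eligible for adjustment (non-descendants of N9, excluding N9 and N7): {N2, N3}.
Backdoor paths from N9 to N7:
  P1: N9 <- N2 -> N5 <- N3 -> N7
  P2: N9 <- N2 -> N5 <- N7
  P3: N9 <- N2 -> N1 <- N3 -> N7
  P4: N9 <- N2 -> N1 <- N3 -> N5 <- N7
Each backdoor path contains an unconditioned collider, so every path is already blocked with the empty conditioning set:
  P1: blocked at collider N5 (neither it nor any descendant is in the conditioning set).
  P2: blocked at collider N5 (neither it nor any descendant is in the conditioning set).
  P3: blocked at collider N1 (neither it nor any descendant is in the conditioning set).
  P4: blocked at collider N1 (neither it nor any descendant is in the conditioning set).
The empty set is therefore the unique smallest valid set.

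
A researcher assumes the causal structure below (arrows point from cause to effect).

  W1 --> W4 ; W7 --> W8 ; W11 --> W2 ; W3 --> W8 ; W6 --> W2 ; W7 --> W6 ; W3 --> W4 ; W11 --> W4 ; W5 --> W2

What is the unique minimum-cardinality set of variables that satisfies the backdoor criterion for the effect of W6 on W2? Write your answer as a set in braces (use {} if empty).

Variables eligible for adjustment (non-descendants of W6, excluding W6 and W2): {W1, W11, W3, W4, W5, W7, W8}.
Backdoor paths from W6 to W2:
  P1: W6 <- W7 -> W8 <- W3 -> W4 <- W11 -> W2
Each backdoor path contains an unconditioned collider, so every path is already blocked with the empty conditioning set:
  P1: blocked at collider W8 (neither it nor any descendant is in the conditioning set).
The empty set is therefore the unique smallest valid set.

{}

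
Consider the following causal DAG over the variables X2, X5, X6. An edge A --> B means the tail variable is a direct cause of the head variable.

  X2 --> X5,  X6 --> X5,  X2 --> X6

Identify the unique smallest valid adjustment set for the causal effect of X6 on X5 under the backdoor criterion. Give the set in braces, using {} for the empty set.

Variables eligible for adjustment (non-descendants of X6, excluding X6 and X5): {X2}.
Backdoor paths from X6 to X5:
  P1: X6 <- X2 -> X5
The empty set is not sufficient: P1 (X6 <- X2 -> X5) has no collider blocking it and no conditioned non-collider, so it is open.
Try {X2}:
  P1: blocked at fork node X2 ∈ conditioning set.
{X2} contains no descendant of X6 and blocks every backdoor path.
{X2} is the unique smallest valid adjustment set.

{X2}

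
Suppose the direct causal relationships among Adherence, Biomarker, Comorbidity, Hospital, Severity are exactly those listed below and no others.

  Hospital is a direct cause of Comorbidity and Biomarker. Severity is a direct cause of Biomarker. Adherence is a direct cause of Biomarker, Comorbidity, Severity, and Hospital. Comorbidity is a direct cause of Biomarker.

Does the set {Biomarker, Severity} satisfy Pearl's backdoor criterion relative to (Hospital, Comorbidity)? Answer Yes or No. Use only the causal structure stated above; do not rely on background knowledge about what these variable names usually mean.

No

Backdoor paths from Hospital to Comorbidity (paths whose first edge points into Hospital):
  P1: Hospital <- Adherence -> Severity -> Biomarker <- Comorbidity
  P2: Hospital <- Adherence -> Comorbidity
  P3: Hospital <- Adherence -> Biomarker <- Comorbidity
Condition 1 (no descendant of Hospital in the set): FAILS — Biomarker is a descendant of Hospital.
Condition 2 (every backdoor path blocked by {Biomarker, Severity}):
  P1: blocked at chain node Severity ∈ conditioning set.
  P2: open — no interior node is in the conditioning set.
  P3: open — collider(s) Biomarker are conditioned on (or have a conditioned descendant) and no non-collider on the path is in the set.
{Biomarker, Severity} does not satisfy the backdoor criterion.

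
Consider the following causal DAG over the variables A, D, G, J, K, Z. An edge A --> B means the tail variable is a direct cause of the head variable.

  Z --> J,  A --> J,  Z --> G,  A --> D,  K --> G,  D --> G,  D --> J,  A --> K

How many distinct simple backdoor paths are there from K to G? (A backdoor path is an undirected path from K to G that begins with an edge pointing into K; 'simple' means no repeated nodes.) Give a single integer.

4

A backdoor path from K to G is any simple undirected path whose first edge points into K (i.e. leaves K via a parent).
Parents of K: {A}.
Enumerating:
  P1: K <- A -> D -> G
  P2: K <- A -> D -> J <- Z -> G
  P3: K <- A -> J <- D -> G
  P4: K <- A -> J <- Z -> G
That exhausts the simple backdoor paths. Count: 4.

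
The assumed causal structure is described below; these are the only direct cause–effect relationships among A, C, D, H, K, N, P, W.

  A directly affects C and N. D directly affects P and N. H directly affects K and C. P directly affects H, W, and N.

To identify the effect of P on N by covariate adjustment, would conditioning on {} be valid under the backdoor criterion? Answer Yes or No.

Backdoor paths from P to N (paths whose first edge points into P):
  P1: P <- D -> N
Condition 1 (no descendant of P in the set): holds — descendants of P are {C, H, K, N, W}; none are in {}.
Condition 2 (every backdoor path blocked by {}):
  P1: open — no interior node is in the conditioning set.
{} does not satisfy the backdoor criterion.

No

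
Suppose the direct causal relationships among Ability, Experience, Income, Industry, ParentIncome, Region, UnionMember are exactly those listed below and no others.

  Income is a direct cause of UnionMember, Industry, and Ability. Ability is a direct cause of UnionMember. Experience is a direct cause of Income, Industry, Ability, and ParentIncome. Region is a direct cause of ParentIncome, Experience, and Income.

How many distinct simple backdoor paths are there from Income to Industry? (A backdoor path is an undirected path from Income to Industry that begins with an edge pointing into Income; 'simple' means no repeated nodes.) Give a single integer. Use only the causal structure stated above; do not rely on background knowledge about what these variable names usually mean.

A backdoor path from Income to Industry is any simple undirected path whose first edge points into Income (i.e. leaves Income via a parent).
Parents of Income: {Experience, Region}.
Enumerating:
  P1: Income <- Region -> Experience -> Industry
  P2: Income <- Region -> ParentIncome <- Experience -> Industry
  P3: Income <- Experience -> Industry
That exhausts the simple backdoor paths. Count: 3.

3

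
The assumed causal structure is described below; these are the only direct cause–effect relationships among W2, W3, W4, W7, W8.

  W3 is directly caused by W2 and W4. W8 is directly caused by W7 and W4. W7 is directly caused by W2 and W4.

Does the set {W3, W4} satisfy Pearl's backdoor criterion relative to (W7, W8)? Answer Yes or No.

Backdoor paths from W7 to W8 (paths whose first edge points into W7):
  P1: W7 <- W4 -> W8
  P2: W7 <- W2 -> W3 <- W4 -> W8
Condition 1 (no descendant of W7 in the set): holds — descendants of W7 are {W8}; none are in {W3, W4}.
Condition 2 (every backdoor path blocked by {W3, W4}):
  P1: blocked at fork node W4 ∈ conditioning set.
  P2: blocked at fork node W4 ∈ conditioning set.
{W3, W4} satisfies the backdoor criterion.

Yes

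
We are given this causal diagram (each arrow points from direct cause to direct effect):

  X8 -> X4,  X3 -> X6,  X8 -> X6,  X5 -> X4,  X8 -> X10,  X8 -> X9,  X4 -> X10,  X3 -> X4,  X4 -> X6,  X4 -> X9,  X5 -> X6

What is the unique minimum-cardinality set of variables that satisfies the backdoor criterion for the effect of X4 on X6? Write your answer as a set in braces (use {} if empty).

Variables eligible for adjustment (non-descendants of X4, excluding X4 and X6): {X3, X5, X8}.
Backdoor paths from X4 to X6:
  P1: X4 <- X3 -> X6
  P2: X4 <- X8 -> X6
  P3: X4 <- X5 -> X6
The empty set is not sufficient: P1 (X4 <- X3 -> X6) has no collider blocking it and no conditioned non-collider, so it is open.
Try {X3, X5, X8}:
  P1: blocked at fork node X3 ∈ conditioning set.
  P2: blocked at fork node X8 ∈ conditioning set.
  P3: blocked at fork node X5 ∈ conditioning set.
{X3, X5, X8} contains no descendant of X4 and blocks every backdoor path.
Every element of {X3, X5, X8} is needed (dropping X3 leaves P1 open; dropping X5 leaves P3 open; dropping X8 leaves P2 open), so no proper subset is valid.
Among all size-3 subsets of the eligible variables, only {X3, X5, X8} blocks every backdoor path, so it is the unique smallest valid adjustment set.

{X3, X5, X8}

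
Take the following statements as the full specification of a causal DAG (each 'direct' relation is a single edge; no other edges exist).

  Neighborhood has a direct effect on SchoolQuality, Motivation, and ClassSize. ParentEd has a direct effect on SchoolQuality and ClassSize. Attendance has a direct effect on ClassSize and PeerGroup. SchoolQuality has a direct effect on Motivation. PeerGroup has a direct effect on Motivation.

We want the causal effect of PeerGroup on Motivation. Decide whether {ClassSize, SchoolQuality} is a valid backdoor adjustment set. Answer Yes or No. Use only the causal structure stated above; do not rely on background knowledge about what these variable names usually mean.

No

Backdoor paths from PeerGroup to Motivation (paths whose first edge points into PeerGroup):
  P1: PeerGroup <- Attendance -> ClassSize <- Neighborhood -> SchoolQuality -> Motivation
  P2: PeerGroup <- Attendance -> ClassSize <- Neighborhood -> Motivation
  P3: PeerGroup <- Attendance -> ClassSize <- ParentEd -> SchoolQuality <- Neighborhood -> Motivation
  P4: PeerGroup <- Attendance -> ClassSize <- ParentEd -> SchoolQuality -> Motivation
Condition 1 (no descendant of PeerGroup in the set): holds — descendants of PeerGroup are {Motivation}; none are in {ClassSize, SchoolQuality}.
Condition 2 (every backdoor path blocked by {ClassSize, SchoolQuality}):
  P1: blocked at chain node SchoolQuality ∈ conditioning set.
  P2: open — collider(s) ClassSize are conditioned on (or have a conditioned descendant) and no non-collider on the path is in the set.
  P3: open — collider(s) ClassSize, SchoolQuality are conditioned on (or have a conditioned descendant) and no non-collider on the path is in the set.
  P4: blocked at chain node SchoolQuality ∈ conditioning set.
{ClassSize, SchoolQuality} does not satisfy the backdoor criterion.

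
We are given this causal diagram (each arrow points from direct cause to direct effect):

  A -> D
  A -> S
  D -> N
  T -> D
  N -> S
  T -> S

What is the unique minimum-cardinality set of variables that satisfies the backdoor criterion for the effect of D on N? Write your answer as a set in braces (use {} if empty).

Variables eligible for adjustment (non-descendants of D, excluding D and N): {A, T}.
Backdoor paths from D to N:
  P1: D <- T -> S <- N
  P2: D <- A -> S <- N
Each backdoor path contains an unconditioned collider, so every path is already blocked with the empty conditioning set:
  P1: blocked at collider S (neither it nor any descendant is in the conditioning set).
  P2: blocked at collider S (neither it nor any descendant is in the conditioning set).
The empty set is therefore the unique smallest valid set.

{}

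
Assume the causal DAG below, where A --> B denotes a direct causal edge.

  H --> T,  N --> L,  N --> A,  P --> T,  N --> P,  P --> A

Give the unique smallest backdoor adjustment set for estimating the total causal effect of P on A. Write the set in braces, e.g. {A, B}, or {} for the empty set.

{N}

Variables eligible for adjustment (non-descendants of P, excluding P and A): {H, L, N}.
Backdoor paths from P to A:
  P1: P <- N -> A
The empty set is not sufficient: P1 (P <- N -> A) has no collider blocking it and no conditioned non-collider, so it is open.
Try {N}:
  P1: blocked at fork node N ∈ conditioning set.
{N} contains no descendant of P and blocks every backdoor path.
No other singleton works — e.g. {L} leaves P1 open — so {N} is the unique smallest valid adjustment set.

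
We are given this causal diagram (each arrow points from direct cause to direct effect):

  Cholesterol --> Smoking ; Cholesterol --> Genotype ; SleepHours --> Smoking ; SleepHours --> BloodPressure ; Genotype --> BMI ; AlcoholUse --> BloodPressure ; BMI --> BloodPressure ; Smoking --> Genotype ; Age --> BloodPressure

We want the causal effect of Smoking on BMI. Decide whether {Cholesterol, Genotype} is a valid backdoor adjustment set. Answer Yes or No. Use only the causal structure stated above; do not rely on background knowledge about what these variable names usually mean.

Backdoor paths from Smoking to BMI (paths whose first edge points into Smoking):
  P1: Smoking <- Cholesterol -> Genotype -> BMI
  P2: Smoking <- SleepHours -> BloodPressure <- BMI
Condition 1 (no descendant of Smoking in the set): FAILS — Genotype is a descendant of Smoking.
Condition 2 (every backdoor path blocked by {Cholesterol, Genotype}):
  P1: blocked at fork node Cholesterol ∈ conditioning set.
  P2: blocked at collider BloodPressure (neither it nor any descendant is in the conditioning set).
{Cholesterol, Genotype} does not satisfy the backdoor criterion.

No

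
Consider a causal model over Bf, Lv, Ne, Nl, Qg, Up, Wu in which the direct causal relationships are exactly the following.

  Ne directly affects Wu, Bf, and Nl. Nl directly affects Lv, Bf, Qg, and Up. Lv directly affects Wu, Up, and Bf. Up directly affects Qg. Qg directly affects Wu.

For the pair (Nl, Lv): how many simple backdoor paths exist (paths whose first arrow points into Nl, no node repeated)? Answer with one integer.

3

A backdoor path from Nl to Lv is any simple undirected path whose first edge points into Nl (i.e. leaves Nl via a parent).
Parents of Nl: {Ne}.
Enumerating:
  P1: Nl <- Ne -> Bf <- Lv
  P2: Nl <- Ne -> Wu <- Lv
  P3: Nl <- Ne -> Wu <- Qg <- Up <- Lv
That exhausts the simple backdoor paths. Count: 3.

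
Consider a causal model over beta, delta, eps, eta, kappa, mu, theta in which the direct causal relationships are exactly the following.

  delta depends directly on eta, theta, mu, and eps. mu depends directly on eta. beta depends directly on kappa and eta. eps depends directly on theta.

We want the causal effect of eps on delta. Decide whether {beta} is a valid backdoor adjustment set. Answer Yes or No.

No

Backdoor paths from eps to delta (paths whose first edge points into eps):
  P1: eps <- theta -> delta
Condition 1 (no descendant of eps in the set): holds — descendants of eps are {delta}; none are in {beta}.
Condition 2 (every backdoor path blocked by {beta}):
  P1: open — no interior node is in the conditioning set.
{beta} does not satisfy the backdoor criterion.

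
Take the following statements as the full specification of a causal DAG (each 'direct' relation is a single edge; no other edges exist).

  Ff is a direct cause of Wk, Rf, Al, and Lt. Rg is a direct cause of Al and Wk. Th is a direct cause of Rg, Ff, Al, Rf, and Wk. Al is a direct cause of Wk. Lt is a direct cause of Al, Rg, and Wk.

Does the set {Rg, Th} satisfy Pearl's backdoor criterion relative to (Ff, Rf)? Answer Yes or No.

Backdoor paths from Ff to Rf (paths whose first edge points into Ff):
  P1: Ff <- Th -> Rf
Condition 1 (no descendant of Ff in the set): FAILS — Rg is a descendant of Ff.
Condition 2 (every backdoor path blocked by {Rg, Th}):
  P1: blocked at fork node Th ∈ conditioning set.
{Rg, Th} does not satisfy the backdoor criterion.

No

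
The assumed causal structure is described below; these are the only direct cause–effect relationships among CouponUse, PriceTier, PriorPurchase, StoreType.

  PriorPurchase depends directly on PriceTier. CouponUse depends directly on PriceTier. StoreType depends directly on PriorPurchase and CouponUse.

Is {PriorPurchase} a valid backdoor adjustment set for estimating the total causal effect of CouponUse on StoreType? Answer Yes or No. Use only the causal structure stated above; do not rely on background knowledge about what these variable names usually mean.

Yes

Backdoor paths from CouponUse to StoreType (paths whose first edge points into CouponUse):
  P1: CouponUse <- PriceTier -> PriorPurchase -> StoreType
Condition 1 (no descendant of CouponUse in the set): holds — descendants of CouponUse are {StoreType}; none are in {PriorPurchase}.
Condition 2 (every backdoor path blocked by {PriorPurchase}):
  P1: blocked at chain node PriorPurchase ∈ conditioning set.
{PriorPurchase} satisfies the backdoor criterion.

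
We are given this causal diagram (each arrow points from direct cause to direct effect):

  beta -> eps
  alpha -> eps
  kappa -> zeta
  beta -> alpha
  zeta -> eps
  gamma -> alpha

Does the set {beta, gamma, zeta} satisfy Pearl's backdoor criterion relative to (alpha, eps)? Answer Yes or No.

Backdoor paths from alpha to eps (paths whose first edge points into alpha):
  P1: alpha <- beta -> eps
Condition 1 (no descendant of alpha in the set): holds — descendants of alpha are {eps}; none are in {beta, gamma, zeta}.
Condition 2 (every backdoor path blocked by {beta, gamma, zeta}):
  P1: blocked at fork node beta ∈ conditioning set.
{beta, gamma, zeta} satisfies the backdoor criterion.

Yes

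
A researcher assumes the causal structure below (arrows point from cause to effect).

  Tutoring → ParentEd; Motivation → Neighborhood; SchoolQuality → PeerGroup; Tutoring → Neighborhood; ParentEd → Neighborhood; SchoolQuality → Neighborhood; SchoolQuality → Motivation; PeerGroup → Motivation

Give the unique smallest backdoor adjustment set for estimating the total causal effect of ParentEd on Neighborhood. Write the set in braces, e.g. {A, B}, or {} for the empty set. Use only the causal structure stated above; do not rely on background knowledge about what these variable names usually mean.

Variables eligible for adjustment (non-descendants of ParentEd, excluding ParentEd and Neighborhood): {Motivation, PeerGroup, SchoolQuality, Tutoring}.
Backdoor paths from ParentEd to Neighborhood:
  P1: ParentEd <- Tutoring -> Neighborhood
The empty set is not sufficient: P1 (ParentEd <- Tutoring -> Neighborhood) has no collider blocking it and no conditioned non-collider, so it is open.
Try {Tutoring}:
  P1: blocked at fork node Tutoring ∈ conditioning set.
{Tutoring} contains no descendant of ParentEd and blocks every backdoor path.
No other singleton works — e.g. {SchoolQuality} leaves P1 open — so {Tutoring} is the unique smallest valid adjustment set.

{Tutoring}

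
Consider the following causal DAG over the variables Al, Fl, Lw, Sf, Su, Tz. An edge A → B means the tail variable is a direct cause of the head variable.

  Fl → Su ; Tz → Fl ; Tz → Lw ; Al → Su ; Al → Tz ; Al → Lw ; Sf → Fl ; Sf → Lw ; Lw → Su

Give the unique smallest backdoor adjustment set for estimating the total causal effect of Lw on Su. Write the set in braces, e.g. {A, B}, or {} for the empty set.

Variables eligible for adjustment (non-descendants of Lw, excluding Lw and Su): {Al, Fl, Sf, Tz}.
Backdoor paths from Lw to Su:
  P1: Lw <- Al -> Tz -> Fl -> Su
  P2: Lw <- Al -> Su
  P3: Lw <- Sf -> Fl <- Tz <- Al -> Su
  P4: Lw <- Sf -> Fl -> Su
  P5: Lw <- Tz <- Al -> Su
  P6: Lw <- Tz -> Fl -> Su
The empty set is not sufficient: P1 (Lw <- Al -> Tz -> Fl -> Su) has no collider blocking it and no conditioned non-collider, so it is open.
Try {Al, Fl}:
  P1: blocked at fork node Al ∈ conditioning set.
  P2: blocked at fork node Al ∈ conditioning set.
  P3: blocked at fork node Al ∈ conditioning set.
  P4: blocked at chain node Fl ∈ conditioning set.
  P5: blocked at fork node Al ∈ conditioning set.
  P6: blocked at chain node Fl ∈ conditioning set.
{Al, Fl} contains no descendant of Lw and blocks every backdoor path.
Every element of {Al, Fl} is needed (dropping Al leaves P2 open; dropping Fl leaves P4 open), so no proper subset is valid.
Among all size-2 subsets of the eligible variables, only {Al, Fl} blocks every backdoor path, so it is the unique smallest valid adjustment set.

{Al, Fl}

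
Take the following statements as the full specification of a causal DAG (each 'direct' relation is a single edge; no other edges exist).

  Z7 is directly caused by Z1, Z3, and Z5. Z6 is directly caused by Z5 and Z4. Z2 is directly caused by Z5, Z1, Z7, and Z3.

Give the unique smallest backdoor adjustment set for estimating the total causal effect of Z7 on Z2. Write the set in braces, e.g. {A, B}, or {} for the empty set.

{Z1, Z3, Z5}

Variables eligible for adjustment (non-descendants of Z7, excluding Z7 and Z2): {Z1, Z3, Z4, Z5, Z6}.
Backdoor paths from Z7 to Z2:
  P1: Z7 <- Z1 -> Z2
  P2: Z7 <- Z3 -> Z2
  P3: Z7 <- Z5 -> Z2
The empty set is not sufficient: P1 (Z7 <- Z1 -> Z2) has no collider blocking it and no conditioned non-collider, so it is open.
Try {Z1, Z3, Z5}:
  P1: blocked at fork node Z1 ∈ conditioning set.
  P2: blocked at fork node Z3 ∈ conditioning set.
  P3: blocked at fork node Z5 ∈ conditioning set.
{Z1, Z3, Z5} contains no descendant of Z7 and blocks every backdoor path.
Every element of {Z1, Z3, Z5} is needed (dropping Z1 leaves P1 open; dropping Z3 leaves P2 open; dropping Z5 leaves P3 open), so no proper subset is valid.
Among all size-3 subsets of the eligible variables, only {Z1, Z3, Z5} blocks every backdoor path, so it is the unique smallest valid adjustment set.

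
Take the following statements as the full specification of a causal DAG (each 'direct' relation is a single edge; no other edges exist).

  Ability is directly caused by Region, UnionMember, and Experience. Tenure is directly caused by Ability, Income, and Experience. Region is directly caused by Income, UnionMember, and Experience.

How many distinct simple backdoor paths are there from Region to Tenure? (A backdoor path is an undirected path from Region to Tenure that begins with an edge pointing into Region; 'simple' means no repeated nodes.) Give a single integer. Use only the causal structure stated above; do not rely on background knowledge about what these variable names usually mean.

A backdoor path from Region to Tenure is any simple undirected path whose first edge points into Region (i.e. leaves Region via a parent).
Parents of Region: {Experience, Income, UnionMember}.
Enumerating:
  P1: Region <- UnionMember -> Ability <- Experience -> Tenure
  P2: Region <- UnionMember -> Ability -> Tenure
  P3: Region <- Experience -> Ability -> Tenure
  P4: Region <- Experience -> Tenure
  P5: Region <- Income -> Tenure
That exhausts the simple backdoor paths. Count: 5.

5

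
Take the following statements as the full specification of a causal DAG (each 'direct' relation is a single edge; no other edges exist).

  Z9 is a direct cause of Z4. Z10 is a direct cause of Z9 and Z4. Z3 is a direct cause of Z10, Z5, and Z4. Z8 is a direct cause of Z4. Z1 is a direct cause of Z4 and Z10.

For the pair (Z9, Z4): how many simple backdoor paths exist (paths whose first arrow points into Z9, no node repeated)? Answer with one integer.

A backdoor path from Z9 to Z4 is any simple undirected path whose first edge points into Z9 (i.e. leaves Z9 via a parent).
Parents of Z9: {Z10}.
Enumerating:
  P1: Z9 <- Z10 <- Z3 -> Z4
  P2: Z9 <- Z10 <- Z1 -> Z4
  P3: Z9 <- Z10 -> Z4
That exhausts the simple backdoor paths. Count: 3.

3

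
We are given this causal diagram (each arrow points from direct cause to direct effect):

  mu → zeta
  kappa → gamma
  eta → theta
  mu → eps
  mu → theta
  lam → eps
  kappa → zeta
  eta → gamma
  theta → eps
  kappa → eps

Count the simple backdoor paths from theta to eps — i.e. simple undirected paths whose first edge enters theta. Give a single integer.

A backdoor path from theta to eps is any simple undirected path whose first edge points into theta (i.e. leaves theta via a parent).
Parents of theta: {eta, mu}.
Enumerating:
  P1: theta <- mu -> zeta <- kappa -> eps
  P2: theta <- mu -> eps
  P3: theta <- eta -> gamma <- kappa -> zeta <- mu -> eps
  P4: theta <- eta -> gamma <- kappa -> eps
That exhausts the simple backdoor paths. Count: 4.

4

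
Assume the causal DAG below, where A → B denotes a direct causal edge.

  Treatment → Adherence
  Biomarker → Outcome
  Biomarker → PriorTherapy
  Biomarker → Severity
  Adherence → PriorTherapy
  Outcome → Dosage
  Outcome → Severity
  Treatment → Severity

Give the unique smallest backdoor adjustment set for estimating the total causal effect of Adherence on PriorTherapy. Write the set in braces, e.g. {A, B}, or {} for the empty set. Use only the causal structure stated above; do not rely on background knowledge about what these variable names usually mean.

{}

Variables eligible for adjustment (non-descendants of Adherence, excluding Adherence and PriorTherapy): {Biomarker, Dosage, Outcome, Severity, Treatment}.
Backdoor paths from Adherence to PriorTherapy:
  P1: Adherence <- Treatment -> Severity <- Biomarker -> PriorTherapy
  P2: Adherence <- Treatment -> Severity <- Outcome <- Biomarker -> PriorTherapy
Each backdoor path contains an unconditioned collider, so every path is already blocked with the empty conditioning set:
  P1: blocked at collider Severity (neither it nor any descendant is in the conditioning set).
  P2: blocked at collider Severity (neither it nor any descendant is in the conditioning set).
The empty set is therefore the unique smallest valid set.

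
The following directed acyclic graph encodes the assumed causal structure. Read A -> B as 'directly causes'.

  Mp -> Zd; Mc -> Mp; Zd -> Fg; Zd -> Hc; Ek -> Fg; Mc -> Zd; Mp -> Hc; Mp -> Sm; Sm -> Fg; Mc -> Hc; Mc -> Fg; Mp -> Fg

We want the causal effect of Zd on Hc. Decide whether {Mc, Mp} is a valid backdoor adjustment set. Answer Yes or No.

Yes

Backdoor paths from Zd to Hc (paths whose first edge points into Zd):
  P1: Zd <- Mc -> Mp -> Hc
  P2: Zd <- Mc -> Hc
  P3: Zd <- Mc -> Fg <- Mp -> Hc
  P4: Zd <- Mc -> Fg <- Sm <- Mp -> Hc
  P5: Zd <- Mp <- Mc -> Hc
  P6: Zd <- Mp -> Hc
  P7: Zd <- Mp -> Sm -> Fg <- Mc -> Hc
  P8: Zd <- Mp -> Fg <- Mc -> Hc
Condition 1 (no descendant of Zd in the set): holds — descendants of Zd are {Fg, Hc}; none are in {Mc, Mp}.
Condition 2 (every backdoor path blocked by {Mc, Mp}):
  P1: blocked at fork node Mc ∈ conditioning set.
  P2: blocked at fork node Mc ∈ conditioning set.
  P3: blocked at fork node Mc ∈ conditioning set.
  P4: blocked at fork node Mc ∈ conditioning set.
  P5: blocked at chain node Mp ∈ conditioning set.
  P6: blocked at fork node Mp ∈ conditioning set.
  P7: blocked at fork node Mp ∈ conditioning set.
  P8: blocked at fork node Mp ∈ conditioning set.
{Mc, Mp} satisfies the backdoor criterion.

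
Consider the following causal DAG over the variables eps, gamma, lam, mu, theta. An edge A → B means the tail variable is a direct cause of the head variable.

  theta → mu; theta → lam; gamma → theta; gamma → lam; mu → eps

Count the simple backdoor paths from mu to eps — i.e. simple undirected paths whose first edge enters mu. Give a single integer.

0

A backdoor path from mu to eps is any simple undirected path whose first edge points into mu (i.e. leaves mu via a parent).
Parents of mu: {theta}.
No simple path from any parent of mu reaches eps without revisiting mu, so there are no backdoor paths.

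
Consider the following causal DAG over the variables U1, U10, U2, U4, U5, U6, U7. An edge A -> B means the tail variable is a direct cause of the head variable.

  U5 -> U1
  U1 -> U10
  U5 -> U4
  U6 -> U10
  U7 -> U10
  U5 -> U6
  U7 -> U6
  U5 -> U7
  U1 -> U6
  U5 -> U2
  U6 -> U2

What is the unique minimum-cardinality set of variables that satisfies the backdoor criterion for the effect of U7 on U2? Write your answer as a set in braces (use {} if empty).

{U5}

Variables eligible for adjustment (non-descendants of U7, excluding U7 and U2): {U1, U4, U5}.
Backdoor paths from U7 to U2:
  P1: U7 <- U5 -> U1 -> U6 -> U2
  P2: U7 <- U5 -> U1 -> U10 <- U6 -> U2
  P3: U7 <- U5 -> U6 -> U2
  P4: U7 <- U5 -> U2
The empty set is not sufficient: P1 (U7 <- U5 -> U1 -> U6 -> U2) has no collider blocking it and no conditioned non-collider, so it is open.
Try {U5}:
  P1: blocked at fork node U5 ∈ conditioning set.
  P2: blocked at fork node U5 ∈ conditioning set.
  P3: blocked at fork node U5 ∈ conditioning set.
  P4: blocked at fork node U5 ∈ conditioning set.
{U5} contains no descendant of U7 and blocks every backdoor path.
No other singleton works — e.g. {U1} leaves P3 open — so {U5} is the unique smallest valid adjustment set.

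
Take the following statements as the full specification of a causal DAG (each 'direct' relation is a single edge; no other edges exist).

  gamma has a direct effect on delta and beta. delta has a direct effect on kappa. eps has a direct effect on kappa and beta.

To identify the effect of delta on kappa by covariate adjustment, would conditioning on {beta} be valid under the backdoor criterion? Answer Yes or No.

No

Backdoor paths from delta to kappa (paths whose first edge points into delta):
  P1: delta <- gamma -> beta <- eps -> kappa
Condition 1 (no descendant of delta in the set): holds — descendants of delta are {kappa}; none are in {beta}.
Condition 2 (every backdoor path blocked by {beta}):
  P1: open — collider(s) beta are conditioned on (or have a conditioned descendant) and no non-collider on the path is in the set.
{beta} does not satisfy the backdoor criterion.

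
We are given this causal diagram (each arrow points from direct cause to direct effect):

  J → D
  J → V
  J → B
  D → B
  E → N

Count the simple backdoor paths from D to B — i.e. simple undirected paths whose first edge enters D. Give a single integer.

A backdoor path from D to B is any simple undirected path whose first edge points into D (i.e. leaves D via a parent).
Parents of D: {J}.
Enumerating:
  P1: D <- J -> B
That exhausts the simple backdoor paths. Count: 1.

1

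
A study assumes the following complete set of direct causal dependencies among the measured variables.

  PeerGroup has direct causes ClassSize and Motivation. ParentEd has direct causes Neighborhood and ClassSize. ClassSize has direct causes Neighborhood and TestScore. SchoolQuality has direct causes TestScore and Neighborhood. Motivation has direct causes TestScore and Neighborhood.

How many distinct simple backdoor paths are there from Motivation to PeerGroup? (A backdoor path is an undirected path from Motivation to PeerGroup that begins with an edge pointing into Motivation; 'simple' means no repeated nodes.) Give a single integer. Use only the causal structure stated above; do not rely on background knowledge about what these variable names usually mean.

A backdoor path from Motivation to PeerGroup is any simple undirected path whose first edge points into Motivation (i.e. leaves Motivation via a parent).
Parents of Motivation: {Neighborhood, TestScore}.
Enumerating:
  P1: Motivation <- TestScore -> ClassSize -> PeerGroup
  P2: Motivation <- TestScore -> SchoolQuality <- Neighborhood -> ClassSize -> PeerGroup
  P3: Motivation <- TestScore -> SchoolQuality <- Neighborhood -> ParentEd <- ClassSize -> PeerGroup
  P4: Motivation <- Neighborhood -> ClassSize -> PeerGroup
  P5: Motivation <- Neighborhood -> ParentEd <- ClassSize -> PeerGroup
  P6: Motivation <- Neighborhood -> SchoolQuality <- TestScore -> ClassSize -> PeerGroup
That exhausts the simple backdoor paths. Count: 6.

6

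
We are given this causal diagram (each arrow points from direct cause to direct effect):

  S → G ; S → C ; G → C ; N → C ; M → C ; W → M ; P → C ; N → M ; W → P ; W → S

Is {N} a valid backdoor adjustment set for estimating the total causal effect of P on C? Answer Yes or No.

Backdoor paths from P to C (paths whose first edge points into P):
  P1: P <- W -> M <- N -> C
  P2: P <- W -> M -> C
  P3: P <- W -> S -> G -> C
  P4: P <- W -> S -> C
Condition 1 (no descendant of P in the set): holds — descendants of P are {C}; none are in {N}.
Condition 2 (every backdoor path blocked by {N}):
  P1: blocked at collider M (neither it nor any descendant is in the conditioning set).
  P2: open — no interior node is in the conditioning set.
  P3: open — no interior node is in the conditioning set.
  P4: open — no interior node is in the conditioning set.
{N} does not satisfy the backdoor criterion.

No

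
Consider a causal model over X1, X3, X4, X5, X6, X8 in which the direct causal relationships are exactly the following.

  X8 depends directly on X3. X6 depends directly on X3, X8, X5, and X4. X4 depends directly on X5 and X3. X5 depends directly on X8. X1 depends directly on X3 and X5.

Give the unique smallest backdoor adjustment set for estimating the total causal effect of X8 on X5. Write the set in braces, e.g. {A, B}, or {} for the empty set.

Variables eligible for adjustment (non-descendants of X8, excluding X8 and X5): {X3}.
Backdoor paths from X8 to X5:
  P1: X8 <- X3 -> X4 <- X5
  P2: X8 <- X3 -> X4 -> X6 <- X5
  P3: X8 <- X3 -> X1 <- X5
  P4: X8 <- X3 -> X6 <- X5
  P5: X8 <- X3 -> X6 <- X4 <- X5
Each backdoor path contains an unconditioned collider, so every path is already blocked with the empty conditioning set:
  P1: blocked at collider X4 (neither it nor any descendant is in the conditioning set).
  P2: blocked at collider X6 (neither it nor any descendant is in the conditioning set).
  P3: blocked at collider X1 (neither it nor any descendant is in the conditioning set).
  P4: blocked at collider X6 (neither it nor any descendant is in the conditioning set).
  P5: blocked at collider X6 (neither it nor any descendant is in the conditioning set).
The empty set is therefore the unique smallest valid set.

{}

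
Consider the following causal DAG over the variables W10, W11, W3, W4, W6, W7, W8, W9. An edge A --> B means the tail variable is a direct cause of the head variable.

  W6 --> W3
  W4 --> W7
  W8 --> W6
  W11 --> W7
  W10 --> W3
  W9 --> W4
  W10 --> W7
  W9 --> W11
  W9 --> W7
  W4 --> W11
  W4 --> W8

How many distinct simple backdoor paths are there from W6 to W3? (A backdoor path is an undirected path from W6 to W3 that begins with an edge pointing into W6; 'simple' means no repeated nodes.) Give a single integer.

5

A backdoor path from W6 to W3 is any simple undirected path whose first edge points into W6 (i.e. leaves W6 via a parent).
Parents of W6: {W8}.
Enumerating:
  P1: W6 <- W8 <- W4 <- W9 -> W11 -> W7 <- W10 -> W3
  P2: W6 <- W8 <- W4 <- W9 -> W7 <- W10 -> W3
  P3: W6 <- W8 <- W4 -> W11 <- W9 -> W7 <- W10 -> W3
  P4: W6 <- W8 <- W4 -> W11 -> W7 <- W10 -> W3
  P5: W6 <- W8 <- W4 -> W7 <- W10 -> W3
That exhausts the simple backdoor paths. Count: 5.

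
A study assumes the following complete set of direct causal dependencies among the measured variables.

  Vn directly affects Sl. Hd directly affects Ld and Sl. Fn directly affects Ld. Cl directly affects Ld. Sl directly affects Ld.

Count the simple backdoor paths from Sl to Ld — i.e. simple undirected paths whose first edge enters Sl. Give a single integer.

1

A backdoor path from Sl to Ld is any simple undirected path whose first edge points into Sl (i.e. leaves Sl via a parent).
Parents of Sl: {Hd, Vn}.
Enumerating:
  P1: Sl <- Hd -> Ld
That exhausts the simple backdoor paths. Count: 1.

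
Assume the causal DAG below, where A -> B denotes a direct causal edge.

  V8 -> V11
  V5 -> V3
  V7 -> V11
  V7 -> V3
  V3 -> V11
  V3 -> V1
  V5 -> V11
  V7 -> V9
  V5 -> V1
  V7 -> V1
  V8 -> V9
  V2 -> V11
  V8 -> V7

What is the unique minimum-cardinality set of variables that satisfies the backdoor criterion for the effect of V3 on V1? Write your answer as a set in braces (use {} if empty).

{V5, V7}

Variables eligible for adjustment (non-descendants of V3, excluding V3 and V1): {V2, V5, V7, V8, V9}.
Backdoor paths from V3 to V1:
  P1: V3 <- V7 <- V8 -> V11 <- V5 -> V1
  P2: V3 <- V7 -> V9 <- V8 -> V11 <- V5 -> V1
  P3: V3 <- V7 -> V1
  P4: V3 <- V7 -> V11 <- V5 -> V1
  P5: V3 <- V5 -> V1
  P6: V3 <- V5 -> V11 <- V8 -> V7 -> V1
  P7: V3 <- V5 -> V11 <- V8 -> V9 <- V7 -> V1
  P8: V3 <- V5 -> V11 <- V7 -> V1
The empty set is not sufficient: P3 (V3 <- V7 -> V1) has no collider blocking it and no conditioned non-collider, so it is open.
Try {V5, V7}:
  P1: blocked at chain node V7 ∈ conditioning set.
  P2: blocked at fork node V7 ∈ conditioning set.
  P3: blocked at fork node V7 ∈ conditioning set.
  P4: blocked at fork node V7 ∈ conditioning set.
  P5: blocked at fork node V5 ∈ conditioning set.
  P6: blocked at fork node V5 ∈ conditioning set.
  P7: blocked at fork node V5 ∈ conditioning set.
  P8: blocked at fork node V5 ∈ conditioning set.
{V5, V7} contains no descendant of V3 and blocks every backdoor path.
Every element of {V5, V7} is needed (dropping V5 leaves P5 open; dropping V7 leaves P3 open), so no proper subset is valid.
Among all size-2 subsets of the eligible variables, only {V5, V7} blocks every backdoor path, so it is the unique smallest valid adjustment set.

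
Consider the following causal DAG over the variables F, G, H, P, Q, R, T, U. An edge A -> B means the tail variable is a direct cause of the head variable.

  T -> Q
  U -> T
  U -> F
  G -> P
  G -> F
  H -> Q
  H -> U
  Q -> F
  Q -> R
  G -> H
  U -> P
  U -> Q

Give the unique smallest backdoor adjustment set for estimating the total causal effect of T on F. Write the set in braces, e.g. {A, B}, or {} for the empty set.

Variables eligible for adjustment (non-descendants of T, excluding T and F): {G, H, P, U}.
Backdoor paths from T to F:
  P1: T <- U <- H <- G -> F
  P2: T <- U <- H -> Q -> F
  P3: T <- U -> P <- G -> H -> Q -> F
  P4: T <- U -> P <- G -> F
  P5: T <- U -> Q <- H <- G -> F
  P6: T <- U -> Q -> F
  P7: T <- U -> F
The empty set is not sufficient: P1 (T <- U <- H <- G -> F) has no collider blocking it and no conditioned non-collider, so it is open.
Try {U}:
  P1: blocked at chain node U ∈ conditioning set.
  P2: blocked at chain node U ∈ conditioning set.
  P3: blocked at fork node U ∈ conditioning set.
  P4: blocked at fork node U ∈ conditioning set.
  P5: blocked at fork node U ∈ conditioning set.
  P6: blocked at fork node U ∈ conditioning set.
  P7: blocked at fork node U ∈ conditioning set.
{U} contains no descendant of T and blocks every backdoor path.
No other singleton works — e.g. {G} leaves P2 open — so {U} is the unique smallest valid adjustment set.

{U}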